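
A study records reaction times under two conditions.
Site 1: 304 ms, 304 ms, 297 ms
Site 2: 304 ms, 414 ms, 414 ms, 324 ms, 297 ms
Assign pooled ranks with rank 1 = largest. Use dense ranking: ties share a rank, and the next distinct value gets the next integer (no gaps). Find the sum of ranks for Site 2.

11

Sorted (descending): 414, 414, 324, 304, 304, 304, 297, 297
The 2 values of 414 share dense rank 1.
The 3 values of 304 share dense rank 3.
The 2 values of 297 share dense rank 4.
Remaining distinct values take the next consecutive integers.
Site 2 values → pooled ranks: 304→3, 414→1, 414→1, 324→2, 297→4
Rank sum = 3 + 1 + 1 + 2 + 4 = 11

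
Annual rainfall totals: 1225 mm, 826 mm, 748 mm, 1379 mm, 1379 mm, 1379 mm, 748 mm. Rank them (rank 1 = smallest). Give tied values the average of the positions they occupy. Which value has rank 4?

1225

Sorted (ascending): 748, 748, 826, 1225, 1379, 1379, 1379
The 2 values of 748 occupy positions 1–2 → average rank (1+2)/2 = 1.5.
The 3 values of 1379 occupy positions 5–7 → average rank 6.
Rank 4 → value 1225.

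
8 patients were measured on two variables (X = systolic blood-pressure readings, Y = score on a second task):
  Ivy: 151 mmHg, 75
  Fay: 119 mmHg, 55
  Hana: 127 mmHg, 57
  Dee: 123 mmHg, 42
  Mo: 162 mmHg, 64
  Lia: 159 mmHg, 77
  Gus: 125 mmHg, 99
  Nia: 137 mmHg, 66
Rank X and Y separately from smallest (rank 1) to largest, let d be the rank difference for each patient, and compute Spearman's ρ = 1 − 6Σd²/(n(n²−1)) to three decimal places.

0.476

Ranks of variable 1: 6, 1, 4, 2, 8, 7, 3, 5
Ranks of variable 2: 6, 2, 3, 1, 4, 7, 8, 5
d = r₁ − r₂: 0, -1, 1, 1, 4, 0, -5, 0
d²: 0, 1, 1, 1, 16, 0, 25, 0; Σd² = 44
ρ = 1 − 6·44/(8·63) = 1 − 264/504 = 0.476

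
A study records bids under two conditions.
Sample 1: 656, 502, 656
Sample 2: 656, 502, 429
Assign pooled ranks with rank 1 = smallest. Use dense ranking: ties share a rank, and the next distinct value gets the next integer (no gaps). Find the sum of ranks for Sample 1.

Sorted (ascending): 429, 502, 502, 656, 656, 656
The 2 values of 502 share dense rank 2.
The 3 values of 656 share dense rank 3.
Remaining distinct values take the next consecutive integers.
Sample 1 values → pooled ranks: 656→3, 502→2, 656→3
Rank sum = 3 + 2 + 3 = 8

8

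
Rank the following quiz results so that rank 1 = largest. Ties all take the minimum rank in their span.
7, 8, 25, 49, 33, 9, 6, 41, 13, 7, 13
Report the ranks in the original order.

Sorted (descending): 49, 41, 33, 25, 13, 13, 9, 8, 7, 7, 6
The 2 values of 13 occupy positions 5–6 → each gets rank 5.
The 2 values of 7 occupy positions 9–10 → each gets rank 9.

9, 8, 4, 1, 3, 7, 11, 2, 5, 9, 5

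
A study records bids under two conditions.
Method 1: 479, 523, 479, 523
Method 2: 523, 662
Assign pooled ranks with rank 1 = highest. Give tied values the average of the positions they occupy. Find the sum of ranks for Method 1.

17

Sorted (descending): 662, 523, 523, 523, 479, 479
The 3 values of 523 occupy positions 2–4 → average rank 3.
The 2 values of 479 occupy positions 5–6 → average rank (5+6)/2 = 5.5.
Method 1 values → pooled ranks: 479→5.5, 523→3, 479→5.5, 523→3
Rank sum = 5.5 + 3 + 5.5 + 3 = 17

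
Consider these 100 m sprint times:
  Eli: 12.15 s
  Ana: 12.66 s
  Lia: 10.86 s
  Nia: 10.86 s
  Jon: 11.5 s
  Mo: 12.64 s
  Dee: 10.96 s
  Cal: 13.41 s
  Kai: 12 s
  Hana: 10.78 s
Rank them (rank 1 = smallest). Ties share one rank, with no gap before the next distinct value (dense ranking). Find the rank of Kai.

5

Sorted (ascending): 10.78, 10.86, 10.86, 10.96, 11.5, 12, 12.15, 12.64, 12.66, 13.41
The 2 values of 10.86 share dense rank 2.
Remaining distinct values take the next consecutive integers.
Kai has value 12 s → rank 5.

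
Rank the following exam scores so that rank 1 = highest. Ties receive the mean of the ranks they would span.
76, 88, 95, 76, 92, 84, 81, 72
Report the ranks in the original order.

Sorted (descending): 95, 92, 88, 84, 81, 76, 76, 72
The 2 values of 76 occupy positions 6–7 → average rank (6+7)/2 = 6.5.

6.5, 3, 1, 6.5, 2, 4, 5, 8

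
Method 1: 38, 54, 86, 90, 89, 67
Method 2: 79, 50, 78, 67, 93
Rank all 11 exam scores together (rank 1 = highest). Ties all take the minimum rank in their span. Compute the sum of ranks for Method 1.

Sorted (descending): 93, 90, 89, 86, 79, 78, 67, 67, 54, 50, 38
The 2 values of 67 occupy positions 7–8 → each gets rank 7.
Method 1 values → pooled ranks: 38→11, 54→9, 86→4, 90→2, 89→3, 67→7
Rank sum = 11 + 9 + 4 + 2 + 3 + 7 = 36

36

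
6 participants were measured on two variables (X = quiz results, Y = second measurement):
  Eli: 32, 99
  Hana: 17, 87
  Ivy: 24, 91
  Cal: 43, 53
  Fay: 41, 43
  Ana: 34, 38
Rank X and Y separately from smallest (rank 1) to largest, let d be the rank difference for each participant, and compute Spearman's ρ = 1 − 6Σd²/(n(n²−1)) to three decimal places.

Ranks of variable 1: 3, 1, 2, 6, 5, 4
Ranks of variable 2: 6, 4, 5, 3, 2, 1
d = r₁ − r₂: -3, -3, -3, 3, 3, 3
d²: 9, 9, 9, 9, 9, 9; Σd² = 54
ρ = 1 − 6·54/(6·35) = 1 − 324/210 = -0.543

-0.543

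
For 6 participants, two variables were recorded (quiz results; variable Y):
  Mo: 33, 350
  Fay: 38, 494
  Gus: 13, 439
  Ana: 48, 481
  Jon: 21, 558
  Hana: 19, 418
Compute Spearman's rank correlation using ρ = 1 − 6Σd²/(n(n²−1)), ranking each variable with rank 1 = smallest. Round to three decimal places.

0.257

Ranks of variable 1: 4, 5, 1, 6, 3, 2
Ranks of variable 2: 1, 5, 3, 4, 6, 2
d = r₁ − r₂: 3, 0, -2, 2, -3, 0
d²: 9, 0, 4, 4, 9, 0; Σd² = 26
ρ = 1 − 6·26/(6·35) = 1 − 156/210 = 0.257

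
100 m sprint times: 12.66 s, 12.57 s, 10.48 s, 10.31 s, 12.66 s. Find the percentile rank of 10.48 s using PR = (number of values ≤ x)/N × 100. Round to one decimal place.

N = 5.
Strictly below 10.48: 1. Equal to 10.48: 1.
PR = 2/5 × 100 = 40.0

40.0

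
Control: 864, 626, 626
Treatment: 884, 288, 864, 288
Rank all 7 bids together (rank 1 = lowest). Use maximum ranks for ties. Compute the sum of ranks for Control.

14

Sorted (ascending): 288, 288, 626, 626, 864, 864, 884
The 2 values of 288 occupy positions 1–2 → each gets rank 2.
The 2 values of 626 occupy positions 3–4 → each gets rank 4.
The 2 values of 864 occupy positions 5–6 → each gets rank 6.
Control values → pooled ranks: 864→6, 626→4, 626→4
Rank sum = 6 + 4 + 4 = 14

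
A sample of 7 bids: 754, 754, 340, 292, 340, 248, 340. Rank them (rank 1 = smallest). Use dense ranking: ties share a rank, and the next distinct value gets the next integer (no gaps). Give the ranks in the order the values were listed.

Sorted (ascending): 248, 292, 340, 340, 340, 754, 754
The 3 values of 340 share dense rank 3.
The 2 values of 754 share dense rank 4.
Remaining distinct values take the next consecutive integers.

4, 4, 3, 2, 3, 1, 3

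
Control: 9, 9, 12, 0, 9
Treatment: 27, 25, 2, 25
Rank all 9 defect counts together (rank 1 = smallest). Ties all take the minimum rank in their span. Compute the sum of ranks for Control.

Sorted (ascending): 0, 2, 9, 9, 9, 12, 25, 25, 27
The 3 values of 9 occupy positions 3–5 → each gets rank 3.
The 2 values of 25 occupy positions 7–8 → each gets rank 7.
Control values → pooled ranks: 9→3, 9→3, 12→6, 0→1, 9→3
Rank sum = 3 + 3 + 6 + 1 + 3 = 16

16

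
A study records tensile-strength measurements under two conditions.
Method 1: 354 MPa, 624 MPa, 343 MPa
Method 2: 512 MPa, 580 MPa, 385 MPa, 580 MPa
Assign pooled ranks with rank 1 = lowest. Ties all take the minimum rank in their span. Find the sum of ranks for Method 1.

Sorted (ascending): 343, 354, 385, 512, 580, 580, 624
The 2 values of 580 occupy positions 5–6 → each gets rank 5.
Method 1 values → pooled ranks: 354→2, 624→7, 343→1
Rank sum = 2 + 7 + 1 = 10

10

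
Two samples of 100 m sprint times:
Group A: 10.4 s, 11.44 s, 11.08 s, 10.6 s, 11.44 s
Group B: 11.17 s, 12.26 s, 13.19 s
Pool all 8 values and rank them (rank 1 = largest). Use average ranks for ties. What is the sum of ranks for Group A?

Sorted (descending): 13.19, 12.26, 11.44, 11.44, 11.17, 11.08, 10.6, 10.4
The 2 values of 11.44 occupy positions 3–4 → average rank (3+4)/2 = 3.5.
Group A values → pooled ranks: 10.4→8, 11.44→3.5, 11.08→6, 10.6→7, 11.44→3.5
Rank sum = 8 + 3.5 + 6 + 7 + 3.5 = 28

28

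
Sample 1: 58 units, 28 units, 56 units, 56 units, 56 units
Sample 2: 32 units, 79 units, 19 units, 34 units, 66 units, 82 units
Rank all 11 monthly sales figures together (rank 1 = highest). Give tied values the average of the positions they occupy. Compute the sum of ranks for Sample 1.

32

Sorted (descending): 82, 79, 66, 58, 56, 56, 56, 34, 32, 28, 19
The 3 values of 56 occupy positions 5–7 → average rank 6.
Sample 1 values → pooled ranks: 58→4, 28→10, 56→6, 56→6, 56→6
Rank sum = 4 + 10 + 6 + 6 + 6 = 32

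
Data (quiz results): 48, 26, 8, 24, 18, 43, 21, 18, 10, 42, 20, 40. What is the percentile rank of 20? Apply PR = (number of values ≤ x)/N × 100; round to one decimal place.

N = 12.
Strictly below 20: 4. Equal to 20: 1.
PR = 5/12 × 100 = 41.7

41.7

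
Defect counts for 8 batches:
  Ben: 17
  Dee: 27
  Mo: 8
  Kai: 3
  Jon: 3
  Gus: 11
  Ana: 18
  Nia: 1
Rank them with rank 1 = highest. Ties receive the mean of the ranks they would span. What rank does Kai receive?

Sorted (descending): 27, 18, 17, 11, 8, 3, 3, 1
The 2 values of 3 occupy positions 6–7 → average rank (6+7)/2 = 6.5.
Kai has value 3 → rank 6.5.

6.5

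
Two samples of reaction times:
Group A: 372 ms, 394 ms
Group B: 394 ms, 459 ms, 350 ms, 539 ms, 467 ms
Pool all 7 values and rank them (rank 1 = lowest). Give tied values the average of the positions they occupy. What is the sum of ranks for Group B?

Sorted (ascending): 350, 372, 394, 394, 459, 467, 539
The 2 values of 394 occupy positions 3–4 → average rank (3+4)/2 = 3.5.
Group B values → pooled ranks: 394→3.5, 459→5, 350→1, 539→7, 467→6
Rank sum = 3.5 + 5 + 1 + 7 + 6 = 22.5

22.5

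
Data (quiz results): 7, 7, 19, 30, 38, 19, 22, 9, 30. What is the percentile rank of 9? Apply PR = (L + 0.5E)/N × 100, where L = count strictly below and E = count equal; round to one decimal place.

N = 9.
Strictly below 9: 2. Equal to 9: 1.
PR = (2 + 0.5·1)/9 × 100 = 27.8

27.8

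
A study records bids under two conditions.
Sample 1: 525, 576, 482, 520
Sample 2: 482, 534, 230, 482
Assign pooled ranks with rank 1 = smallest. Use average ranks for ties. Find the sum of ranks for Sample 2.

Sorted (ascending): 230, 482, 482, 482, 520, 525, 534, 576
The 3 values of 482 occupy positions 2–4 → average rank 3.
Sample 2 values → pooled ranks: 482→3, 534→7, 230→1, 482→3
Rank sum = 3 + 7 + 1 + 3 = 14

14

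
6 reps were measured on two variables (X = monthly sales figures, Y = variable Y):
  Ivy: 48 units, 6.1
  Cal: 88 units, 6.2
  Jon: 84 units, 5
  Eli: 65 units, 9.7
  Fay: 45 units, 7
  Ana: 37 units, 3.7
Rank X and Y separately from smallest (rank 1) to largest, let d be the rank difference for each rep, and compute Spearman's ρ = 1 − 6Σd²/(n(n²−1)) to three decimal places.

0.257

Ranks of variable 1: 3, 6, 5, 4, 2, 1
Ranks of variable 2: 3, 4, 2, 6, 5, 1
d = r₁ − r₂: 0, 2, 3, -2, -3, 0
d²: 0, 4, 9, 4, 9, 0; Σd² = 26
ρ = 1 − 6·26/(6·35) = 1 − 156/210 = 0.257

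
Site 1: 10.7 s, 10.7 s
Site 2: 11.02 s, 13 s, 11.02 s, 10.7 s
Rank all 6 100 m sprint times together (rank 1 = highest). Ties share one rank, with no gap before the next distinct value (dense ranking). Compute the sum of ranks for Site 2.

Sorted (descending): 13, 11.02, 11.02, 10.7, 10.7, 10.7
The 2 values of 11.02 share dense rank 2.
The 3 values of 10.7 share dense rank 3.
Remaining distinct values take the next consecutive integers.
Site 2 values → pooled ranks: 11.02→2, 13→1, 11.02→2, 10.7→3
Rank sum = 2 + 1 + 2 + 3 = 8

8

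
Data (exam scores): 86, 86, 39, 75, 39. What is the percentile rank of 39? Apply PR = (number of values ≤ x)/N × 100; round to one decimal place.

40.0

N = 5.
Strictly below 39: 0. Equal to 39: 2.
PR = 2/5 × 100 = 40.0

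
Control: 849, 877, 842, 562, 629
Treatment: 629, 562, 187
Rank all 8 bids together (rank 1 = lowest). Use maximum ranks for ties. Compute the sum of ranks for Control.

29

Sorted (ascending): 187, 562, 562, 629, 629, 842, 849, 877
The 2 values of 562 occupy positions 2–3 → each gets rank 3.
The 2 values of 629 occupy positions 4–5 → each gets rank 5.
Control values → pooled ranks: 849→7, 877→8, 842→6, 562→3, 629→5
Rank sum = 7 + 8 + 6 + 3 + 5 = 29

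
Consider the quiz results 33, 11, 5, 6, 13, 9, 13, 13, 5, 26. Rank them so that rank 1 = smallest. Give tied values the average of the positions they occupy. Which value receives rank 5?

Sorted (ascending): 5, 5, 6, 9, 11, 13, 13, 13, 26, 33
The 2 values of 5 occupy positions 1–2 → average rank (1+2)/2 = 1.5.
The 3 values of 13 occupy positions 6–8 → average rank 7.
Rank 5 → value 11.

11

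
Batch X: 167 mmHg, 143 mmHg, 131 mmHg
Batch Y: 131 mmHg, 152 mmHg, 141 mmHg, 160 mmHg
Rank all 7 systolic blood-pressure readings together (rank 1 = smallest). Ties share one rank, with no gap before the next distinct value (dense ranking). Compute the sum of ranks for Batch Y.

Sorted (ascending): 131, 131, 141, 143, 152, 160, 167
The 2 values of 131 share dense rank 1.
Remaining distinct values take the next consecutive integers.
Batch Y values → pooled ranks: 131→1, 152→4, 141→2, 160→5
Rank sum = 1 + 4 + 2 + 5 = 12

12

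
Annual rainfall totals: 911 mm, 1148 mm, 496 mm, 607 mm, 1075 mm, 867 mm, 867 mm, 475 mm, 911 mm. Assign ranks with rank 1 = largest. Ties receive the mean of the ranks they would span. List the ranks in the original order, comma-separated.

Sorted (descending): 1148, 1075, 911, 911, 867, 867, 607, 496, 475
The 2 values of 911 occupy positions 3–4 → average rank (3+4)/2 = 3.5.
The 2 values of 867 occupy positions 5–6 → average rank (5+6)/2 = 5.5.

3.5, 1, 8, 7, 2, 5.5, 5.5, 9, 3.5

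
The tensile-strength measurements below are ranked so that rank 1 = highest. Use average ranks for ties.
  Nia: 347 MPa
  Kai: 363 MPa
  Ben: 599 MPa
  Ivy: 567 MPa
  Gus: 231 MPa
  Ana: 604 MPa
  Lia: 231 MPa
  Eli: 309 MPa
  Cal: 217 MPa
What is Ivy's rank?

Sorted (descending): 604, 599, 567, 363, 347, 309, 231, 231, 217
The 2 values of 231 occupy positions 7–8 → average rank (7+8)/2 = 7.5.
Ivy has value 567 MPa → rank 3.

3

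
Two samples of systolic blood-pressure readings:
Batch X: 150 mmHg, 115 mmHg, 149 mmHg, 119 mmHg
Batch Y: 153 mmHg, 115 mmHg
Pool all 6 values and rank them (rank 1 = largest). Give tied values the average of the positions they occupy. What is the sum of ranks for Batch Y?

Sorted (descending): 153, 150, 149, 119, 115, 115
The 2 values of 115 occupy positions 5–6 → average rank (5+6)/2 = 5.5.
Batch Y values → pooled ranks: 153→1, 115→5.5
Rank sum = 1 + 5.5 = 6.5

6.5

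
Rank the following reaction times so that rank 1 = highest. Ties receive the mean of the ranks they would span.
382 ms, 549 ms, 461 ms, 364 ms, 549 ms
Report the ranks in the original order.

4, 1.5, 3, 5, 1.5

Sorted (descending): 549, 549, 461, 382, 364
The 2 values of 549 occupy positions 1–2 → average rank (1+2)/2 = 1.5.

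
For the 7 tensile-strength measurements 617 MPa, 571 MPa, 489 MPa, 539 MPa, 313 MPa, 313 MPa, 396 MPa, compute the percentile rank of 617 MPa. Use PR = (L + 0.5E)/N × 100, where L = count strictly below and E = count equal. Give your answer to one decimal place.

N = 7.
Strictly below 617: 6. Equal to 617: 1.
PR = (6 + 0.5·1)/7 × 100 = 92.9

92.9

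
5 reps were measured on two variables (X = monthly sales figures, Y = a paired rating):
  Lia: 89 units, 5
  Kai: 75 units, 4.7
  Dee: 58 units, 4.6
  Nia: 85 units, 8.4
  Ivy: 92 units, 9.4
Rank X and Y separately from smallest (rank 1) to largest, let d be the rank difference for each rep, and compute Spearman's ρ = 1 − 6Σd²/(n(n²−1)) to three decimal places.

Ranks of variable 1: 4, 2, 1, 3, 5
Ranks of variable 2: 3, 2, 1, 4, 5
d = r₁ − r₂: 1, 0, 0, -1, 0
d²: 1, 0, 0, 1, 0; Σd² = 2
ρ = 1 − 6·2/(5·24) = 1 − 12/120 = 0.900

0.900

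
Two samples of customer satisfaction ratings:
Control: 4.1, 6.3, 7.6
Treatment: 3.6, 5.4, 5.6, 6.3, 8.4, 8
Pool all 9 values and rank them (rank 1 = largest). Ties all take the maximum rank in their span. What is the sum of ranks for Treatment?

Sorted (descending): 8.4, 8, 7.6, 6.3, 6.3, 5.6, 5.4, 4.1, 3.6
The 2 values of 6.3 occupy positions 4–5 → each gets rank 5.
Treatment values → pooled ranks: 3.6→9, 5.4→7, 5.6→6, 6.3→5, 8.4→1, 8→2
Rank sum = 9 + 7 + 6 + 5 + 1 + 2 = 30

30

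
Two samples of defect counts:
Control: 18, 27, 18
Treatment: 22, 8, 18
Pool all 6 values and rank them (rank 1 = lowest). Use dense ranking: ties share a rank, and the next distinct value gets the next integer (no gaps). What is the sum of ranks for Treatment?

Sorted (ascending): 8, 18, 18, 18, 22, 27
The 3 values of 18 share dense rank 2.
Remaining distinct values take the next consecutive integers.
Treatment values → pooled ranks: 22→3, 8→1, 18→2
Rank sum = 3 + 1 + 2 = 6

6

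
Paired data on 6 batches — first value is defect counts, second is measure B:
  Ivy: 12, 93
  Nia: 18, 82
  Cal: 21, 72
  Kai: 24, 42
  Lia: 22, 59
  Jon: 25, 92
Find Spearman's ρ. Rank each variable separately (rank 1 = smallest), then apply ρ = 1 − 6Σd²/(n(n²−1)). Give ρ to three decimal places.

Ranks of variable 1: 1, 2, 3, 5, 4, 6
Ranks of variable 2: 6, 4, 3, 1, 2, 5
d = r₁ − r₂: -5, -2, 0, 4, 2, 1
d²: 25, 4, 0, 16, 4, 1; Σd² = 50
ρ = 1 − 6·50/(6·35) = 1 − 300/210 = -0.429

-0.429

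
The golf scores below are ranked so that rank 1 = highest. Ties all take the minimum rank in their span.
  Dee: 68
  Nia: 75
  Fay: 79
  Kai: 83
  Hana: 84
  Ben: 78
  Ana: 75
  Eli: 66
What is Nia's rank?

Sorted (descending): 84, 83, 79, 78, 75, 75, 68, 66
The 2 values of 75 occupy positions 5–6 → each gets rank 5.
Nia has value 75 → rank 5.

5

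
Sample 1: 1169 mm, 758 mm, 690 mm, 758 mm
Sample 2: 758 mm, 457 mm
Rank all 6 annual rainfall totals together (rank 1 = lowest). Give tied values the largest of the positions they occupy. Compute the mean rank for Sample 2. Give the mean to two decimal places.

3.00

Sorted (ascending): 457, 690, 758, 758, 758, 1169
The 3 values of 758 occupy positions 3–5 → each gets rank 5.
Sample 2 values → pooled ranks: 758→5, 457→1
Mean rank = (5 + 1) / 2 = 3.00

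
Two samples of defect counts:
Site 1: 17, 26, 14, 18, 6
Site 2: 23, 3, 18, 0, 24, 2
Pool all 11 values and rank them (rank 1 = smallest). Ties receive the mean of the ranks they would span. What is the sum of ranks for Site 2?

Sorted (ascending): 0, 2, 3, 6, 14, 17, 18, 18, 23, 24, 26
The 2 values of 18 occupy positions 7–8 → average rank (7+8)/2 = 7.5.
Site 2 values → pooled ranks: 23→9, 3→3, 18→7.5, 0→1, 24→10, 2→2
Rank sum = 9 + 3 + 7.5 + 1 + 10 + 2 = 32.5

32.5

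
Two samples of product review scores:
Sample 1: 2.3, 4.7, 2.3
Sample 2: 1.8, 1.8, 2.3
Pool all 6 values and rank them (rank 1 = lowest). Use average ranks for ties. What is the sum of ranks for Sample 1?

14

Sorted (ascending): 1.8, 1.8, 2.3, 2.3, 2.3, 4.7
The 2 values of 1.8 occupy positions 1–2 → average rank (1+2)/2 = 1.5.
The 3 values of 2.3 occupy positions 3–5 → average rank 4.
Sample 1 values → pooled ranks: 2.3→4, 4.7→6, 2.3→4
Rank sum = 4 + 6 + 4 = 14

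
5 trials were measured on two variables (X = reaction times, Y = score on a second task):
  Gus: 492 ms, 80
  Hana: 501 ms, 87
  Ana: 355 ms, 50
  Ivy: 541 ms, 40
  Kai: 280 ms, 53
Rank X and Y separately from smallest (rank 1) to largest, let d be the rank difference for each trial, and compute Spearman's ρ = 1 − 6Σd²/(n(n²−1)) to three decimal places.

-0.100

Ranks of variable 1: 3, 4, 2, 5, 1
Ranks of variable 2: 4, 5, 2, 1, 3
d = r₁ − r₂: -1, -1, 0, 4, -2
d²: 1, 1, 0, 16, 4; Σd² = 22
ρ = 1 − 6·22/(5·24) = 1 − 132/120 = -0.100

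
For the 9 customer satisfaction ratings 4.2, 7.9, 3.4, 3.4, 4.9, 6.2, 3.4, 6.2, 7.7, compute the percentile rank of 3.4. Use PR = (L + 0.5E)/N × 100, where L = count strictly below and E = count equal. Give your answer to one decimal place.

16.7

N = 9.
Strictly below 3.4: 0. Equal to 3.4: 3.
PR = (0 + 0.5·3)/9 × 100 = 16.7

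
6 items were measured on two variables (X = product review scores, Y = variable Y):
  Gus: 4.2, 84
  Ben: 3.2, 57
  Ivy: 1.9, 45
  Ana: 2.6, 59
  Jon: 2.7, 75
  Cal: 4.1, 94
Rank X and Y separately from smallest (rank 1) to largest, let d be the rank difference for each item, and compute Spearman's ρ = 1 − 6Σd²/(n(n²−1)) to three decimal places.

Ranks of variable 1: 6, 4, 1, 2, 3, 5
Ranks of variable 2: 5, 2, 1, 3, 4, 6
d = r₁ − r₂: 1, 2, 0, -1, -1, -1
d²: 1, 4, 0, 1, 1, 1; Σd² = 8
ρ = 1 − 6·8/(6·35) = 1 − 48/210 = 0.771

0.771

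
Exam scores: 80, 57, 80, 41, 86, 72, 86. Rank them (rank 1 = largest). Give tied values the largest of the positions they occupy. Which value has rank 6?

57

Sorted (descending): 86, 86, 80, 80, 72, 57, 41
The 2 values of 86 occupy positions 1–2 → each gets rank 2.
The 2 values of 80 occupy positions 3–4 → each gets rank 4.
Rank 6 → value 57.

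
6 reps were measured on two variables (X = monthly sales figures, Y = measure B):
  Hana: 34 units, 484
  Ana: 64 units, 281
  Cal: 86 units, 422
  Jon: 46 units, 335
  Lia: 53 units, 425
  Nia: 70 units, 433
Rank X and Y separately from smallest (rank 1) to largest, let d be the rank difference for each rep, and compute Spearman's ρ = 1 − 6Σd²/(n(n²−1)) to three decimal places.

-0.257

Ranks of variable 1: 1, 4, 6, 2, 3, 5
Ranks of variable 2: 6, 1, 3, 2, 4, 5
d = r₁ − r₂: -5, 3, 3, 0, -1, 0
d²: 25, 9, 9, 0, 1, 0; Σd² = 44
ρ = 1 − 6·44/(6·35) = 1 − 264/210 = -0.257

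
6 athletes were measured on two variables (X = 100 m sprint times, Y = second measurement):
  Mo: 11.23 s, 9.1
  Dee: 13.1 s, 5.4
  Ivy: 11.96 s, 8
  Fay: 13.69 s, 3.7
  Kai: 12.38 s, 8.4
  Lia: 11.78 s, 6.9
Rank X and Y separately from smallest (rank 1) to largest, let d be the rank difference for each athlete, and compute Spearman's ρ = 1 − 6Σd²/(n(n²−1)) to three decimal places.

Ranks of variable 1: 1, 5, 3, 6, 4, 2
Ranks of variable 2: 6, 2, 4, 1, 5, 3
d = r₁ − r₂: -5, 3, -1, 5, -1, -1
d²: 25, 9, 1, 25, 1, 1; Σd² = 62
ρ = 1 − 6·62/(6·35) = 1 − 372/210 = -0.771

-0.771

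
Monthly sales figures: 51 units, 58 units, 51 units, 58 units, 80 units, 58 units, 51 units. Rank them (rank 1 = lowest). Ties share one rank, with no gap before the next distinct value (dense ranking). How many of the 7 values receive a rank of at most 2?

6

Sorted (ascending): 51, 51, 51, 58, 58, 58, 80
The 3 values of 51 share dense rank 1.
The 3 values of 58 share dense rank 2.
Remaining distinct values take the next consecutive integers.
Ranks ≤ 2: {1, 1, 1, 2, 2, 2} → 6 values.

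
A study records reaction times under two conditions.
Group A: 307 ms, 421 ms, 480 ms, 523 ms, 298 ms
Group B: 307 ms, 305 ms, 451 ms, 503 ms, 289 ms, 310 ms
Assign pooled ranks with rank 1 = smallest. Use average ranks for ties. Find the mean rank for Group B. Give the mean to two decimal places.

Sorted (ascending): 289, 298, 305, 307, 307, 310, 421, 451, 480, 503, 523
The 2 values of 307 occupy positions 4–5 → average rank (4+5)/2 = 4.5.
Group B values → pooled ranks: 307→4.5, 305→3, 451→8, 503→10, 289→1, 310→6
Mean rank = (4.5 + 3 + 8 + 10 + 1 + 6) / 6 = 5.42

5.42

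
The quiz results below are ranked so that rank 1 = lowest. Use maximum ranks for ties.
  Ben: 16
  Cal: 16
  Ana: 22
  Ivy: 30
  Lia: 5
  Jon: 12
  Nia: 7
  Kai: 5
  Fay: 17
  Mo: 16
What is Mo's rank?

Sorted (ascending): 5, 5, 7, 12, 16, 16, 16, 17, 22, 30
The 2 values of 5 occupy positions 1–2 → each gets rank 2.
The 3 values of 16 occupy positions 5–7 → each gets rank 7.
Mo has value 16 → rank 7.

7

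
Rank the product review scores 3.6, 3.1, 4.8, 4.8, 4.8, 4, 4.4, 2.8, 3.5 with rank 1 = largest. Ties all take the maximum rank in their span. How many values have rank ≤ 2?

0

Sorted (descending): 4.8, 4.8, 4.8, 4.4, 4, 3.6, 3.5, 3.1, 2.8
The 3 values of 4.8 occupy positions 1–3 → each gets rank 3.
Ranks ≤ 2: {} → 0 values.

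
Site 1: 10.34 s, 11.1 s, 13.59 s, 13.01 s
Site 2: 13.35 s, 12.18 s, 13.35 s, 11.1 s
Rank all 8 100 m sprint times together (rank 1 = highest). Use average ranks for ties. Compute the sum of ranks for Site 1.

Sorted (descending): 13.59, 13.35, 13.35, 13.01, 12.18, 11.1, 11.1, 10.34
The 2 values of 13.35 occupy positions 2–3 → average rank (2+3)/2 = 2.5.
The 2 values of 11.1 occupy positions 6–7 → average rank (6+7)/2 = 6.5.
Site 1 values → pooled ranks: 10.34→8, 11.1→6.5, 13.59→1, 13.01→4
Rank sum = 8 + 6.5 + 1 + 4 = 19.5

19.5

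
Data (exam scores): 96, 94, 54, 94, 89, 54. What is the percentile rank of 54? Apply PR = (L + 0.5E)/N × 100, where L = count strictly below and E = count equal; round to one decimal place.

N = 6.
Strictly below 54: 0. Equal to 54: 2.
PR = (0 + 0.5·2)/6 × 100 = 16.7

16.7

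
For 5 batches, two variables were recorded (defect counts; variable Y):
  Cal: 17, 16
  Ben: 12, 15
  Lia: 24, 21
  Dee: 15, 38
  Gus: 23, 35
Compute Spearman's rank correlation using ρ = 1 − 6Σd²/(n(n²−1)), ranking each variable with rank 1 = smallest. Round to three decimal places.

0.300

Ranks of variable 1: 3, 1, 5, 2, 4
Ranks of variable 2: 2, 1, 3, 5, 4
d = r₁ − r₂: 1, 0, 2, -3, 0
d²: 1, 0, 4, 9, 0; Σd² = 14
ρ = 1 − 6·14/(5·24) = 1 − 84/120 = 0.300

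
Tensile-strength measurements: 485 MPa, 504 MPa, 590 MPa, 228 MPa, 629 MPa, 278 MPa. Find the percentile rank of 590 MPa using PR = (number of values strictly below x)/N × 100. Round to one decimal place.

N = 6.
Strictly below 590: 4. Equal to 590: 1.
PR = 4/6 × 100 = 66.7

66.7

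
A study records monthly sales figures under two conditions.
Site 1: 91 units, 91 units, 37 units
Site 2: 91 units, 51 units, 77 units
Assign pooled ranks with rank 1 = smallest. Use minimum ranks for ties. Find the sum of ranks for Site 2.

Sorted (ascending): 37, 51, 77, 91, 91, 91
The 3 values of 91 occupy positions 4–6 → each gets rank 4.
Site 2 values → pooled ranks: 91→4, 51→2, 77→3
Rank sum = 4 + 2 + 3 = 9

9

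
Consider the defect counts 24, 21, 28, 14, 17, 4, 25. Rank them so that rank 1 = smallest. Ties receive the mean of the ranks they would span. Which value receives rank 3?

Sorted (ascending): 4, 14, 17, 21, 24, 25, 28
No ties — each value takes its position as its rank.
Rank 3 → value 17.

17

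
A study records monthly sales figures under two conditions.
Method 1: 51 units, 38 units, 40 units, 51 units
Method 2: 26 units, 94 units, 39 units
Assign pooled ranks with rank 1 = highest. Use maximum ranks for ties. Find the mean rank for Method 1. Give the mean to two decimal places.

Sorted (descending): 94, 51, 51, 40, 39, 38, 26
The 2 values of 51 occupy positions 2–3 → each gets rank 3.
Method 1 values → pooled ranks: 51→3, 38→6, 40→4, 51→3
Mean rank = (3 + 6 + 4 + 3) / 4 = 4.00

4.00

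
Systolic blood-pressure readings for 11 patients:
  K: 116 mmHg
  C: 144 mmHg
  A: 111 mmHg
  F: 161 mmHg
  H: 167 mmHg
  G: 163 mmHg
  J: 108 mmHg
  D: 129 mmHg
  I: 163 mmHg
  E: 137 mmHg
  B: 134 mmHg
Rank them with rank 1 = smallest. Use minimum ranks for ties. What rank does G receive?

Sorted (ascending): 108, 111, 116, 129, 134, 137, 144, 161, 163, 163, 167
The 2 values of 163 occupy positions 9–10 → each gets rank 9.
G has value 163 mmHg → rank 9.

9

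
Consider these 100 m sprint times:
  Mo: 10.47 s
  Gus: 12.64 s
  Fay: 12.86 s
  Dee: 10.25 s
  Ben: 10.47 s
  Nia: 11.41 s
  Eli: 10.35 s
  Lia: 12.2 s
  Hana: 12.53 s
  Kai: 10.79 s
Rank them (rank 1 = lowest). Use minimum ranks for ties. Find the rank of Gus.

9

Sorted (ascending): 10.25, 10.35, 10.47, 10.47, 10.79, 11.41, 12.2, 12.53, 12.64, 12.86
The 2 values of 10.47 occupy positions 3–4 → each gets rank 3.
Gus has value 12.64 s → rank 9.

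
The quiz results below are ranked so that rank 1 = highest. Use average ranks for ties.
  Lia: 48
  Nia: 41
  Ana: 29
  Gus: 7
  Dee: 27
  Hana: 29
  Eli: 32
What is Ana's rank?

4.5

Sorted (descending): 48, 41, 32, 29, 29, 27, 7
The 2 values of 29 occupy positions 4–5 → average rank (4+5)/2 = 4.5.
Ana has value 29 → rank 4.5.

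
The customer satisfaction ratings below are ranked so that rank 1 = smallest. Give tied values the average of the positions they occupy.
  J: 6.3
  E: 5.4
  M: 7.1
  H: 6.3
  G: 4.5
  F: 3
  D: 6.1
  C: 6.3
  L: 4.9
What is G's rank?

Sorted (ascending): 3, 4.5, 4.9, 5.4, 6.1, 6.3, 6.3, 6.3, 7.1
The 3 values of 6.3 occupy positions 6–8 → average rank 7.
G has value 4.5 → rank 2.

2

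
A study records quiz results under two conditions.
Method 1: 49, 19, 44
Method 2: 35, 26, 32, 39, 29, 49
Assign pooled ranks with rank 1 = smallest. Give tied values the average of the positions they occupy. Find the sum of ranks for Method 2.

Sorted (ascending): 19, 26, 29, 32, 35, 39, 44, 49, 49
The 2 values of 49 occupy positions 8–9 → average rank (8+9)/2 = 8.5.
Method 2 values → pooled ranks: 35→5, 26→2, 32→4, 39→6, 29→3, 49→8.5
Rank sum = 5 + 2 + 4 + 6 + 3 + 8.5 = 28.5

28.5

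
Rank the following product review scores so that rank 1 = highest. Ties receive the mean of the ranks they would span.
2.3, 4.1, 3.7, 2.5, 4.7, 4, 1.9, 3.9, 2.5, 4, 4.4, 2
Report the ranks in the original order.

10, 3, 7, 8.5, 1, 4.5, 12, 6, 8.5, 4.5, 2, 11

Sorted (descending): 4.7, 4.4, 4.1, 4, 4, 3.9, 3.7, 2.5, 2.5, 2.3, 2, 1.9
The 2 values of 4 occupy positions 4–5 → average rank (4+5)/2 = 4.5.
The 2 values of 2.5 occupy positions 8–9 → average rank (8+9)/2 = 8.5.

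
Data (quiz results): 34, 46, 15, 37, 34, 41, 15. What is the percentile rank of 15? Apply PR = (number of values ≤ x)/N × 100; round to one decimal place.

N = 7.
Strictly below 15: 0. Equal to 15: 2.
PR = 2/7 × 100 = 28.6

28.6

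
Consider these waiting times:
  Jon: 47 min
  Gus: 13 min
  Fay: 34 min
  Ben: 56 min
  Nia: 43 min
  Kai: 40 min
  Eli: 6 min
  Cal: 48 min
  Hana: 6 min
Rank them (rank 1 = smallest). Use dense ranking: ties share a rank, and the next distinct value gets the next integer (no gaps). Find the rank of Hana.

Sorted (ascending): 6, 6, 13, 34, 40, 43, 47, 48, 56
The 2 values of 6 share dense rank 1.
Remaining distinct values take the next consecutive integers.
Hana has value 6 min → rank 1.

1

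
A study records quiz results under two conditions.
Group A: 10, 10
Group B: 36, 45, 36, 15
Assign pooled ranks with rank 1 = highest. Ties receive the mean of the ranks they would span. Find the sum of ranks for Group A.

Sorted (descending): 45, 36, 36, 15, 10, 10
The 2 values of 36 occupy positions 2–3 → average rank (2+3)/2 = 2.5.
The 2 values of 10 occupy positions 5–6 → average rank (5+6)/2 = 5.5.
Group A values → pooled ranks: 10→5.5, 10→5.5
Rank sum = 5.5 + 5.5 = 11

11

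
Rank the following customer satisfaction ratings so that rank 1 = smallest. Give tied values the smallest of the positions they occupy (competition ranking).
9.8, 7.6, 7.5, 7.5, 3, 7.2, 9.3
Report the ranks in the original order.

7, 5, 3, 3, 1, 2, 6

Sorted (ascending): 3, 7.2, 7.5, 7.5, 7.6, 9.3, 9.8
The 2 values of 7.5 occupy positions 3–4 → each gets rank 3.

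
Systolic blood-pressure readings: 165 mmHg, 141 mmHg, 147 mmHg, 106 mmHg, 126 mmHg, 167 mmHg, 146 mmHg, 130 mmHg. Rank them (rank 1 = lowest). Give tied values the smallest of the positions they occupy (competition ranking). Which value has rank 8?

Sorted (ascending): 106, 126, 130, 141, 146, 147, 165, 167
No ties — each value takes its position as its rank.
Rank 8 → value 167.

167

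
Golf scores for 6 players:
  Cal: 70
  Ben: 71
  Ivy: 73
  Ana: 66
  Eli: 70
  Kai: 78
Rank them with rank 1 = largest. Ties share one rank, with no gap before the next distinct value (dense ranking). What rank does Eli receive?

4

Sorted (descending): 78, 73, 71, 70, 70, 66
The 2 values of 70 share dense rank 4.
Remaining distinct values take the next consecutive integers.
Eli has value 70 → rank 4.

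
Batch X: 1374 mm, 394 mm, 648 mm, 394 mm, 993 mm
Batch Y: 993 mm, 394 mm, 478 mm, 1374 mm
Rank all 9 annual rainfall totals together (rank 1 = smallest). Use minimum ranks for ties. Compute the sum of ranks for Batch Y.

Sorted (ascending): 394, 394, 394, 478, 648, 993, 993, 1374, 1374
The 3 values of 394 occupy positions 1–3 → each gets rank 1.
The 2 values of 993 occupy positions 6–7 → each gets rank 6.
The 2 values of 1374 occupy positions 8–9 → each gets rank 8.
Batch Y values → pooled ranks: 993→6, 394→1, 478→4, 1374→8
Rank sum = 6 + 1 + 4 + 8 = 19

19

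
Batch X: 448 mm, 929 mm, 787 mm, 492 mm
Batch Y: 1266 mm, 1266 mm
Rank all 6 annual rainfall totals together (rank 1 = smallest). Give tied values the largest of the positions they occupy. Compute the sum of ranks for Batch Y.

Sorted (ascending): 448, 492, 787, 929, 1266, 1266
The 2 values of 1266 occupy positions 5–6 → each gets rank 6.
Batch Y values → pooled ranks: 1266→6, 1266→6
Rank sum = 6 + 6 = 12

12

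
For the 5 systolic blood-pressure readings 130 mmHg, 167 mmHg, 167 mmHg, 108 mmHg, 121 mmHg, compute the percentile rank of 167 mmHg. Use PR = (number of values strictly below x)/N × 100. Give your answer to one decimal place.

60.0

N = 5.
Strictly below 167: 3. Equal to 167: 2.
PR = 3/5 × 100 = 60.0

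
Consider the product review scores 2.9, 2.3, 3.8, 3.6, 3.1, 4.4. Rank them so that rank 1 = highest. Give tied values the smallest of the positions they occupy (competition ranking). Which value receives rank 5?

Sorted (descending): 4.4, 3.8, 3.6, 3.1, 2.9, 2.3
No ties — each value takes its position as its rank.
Rank 5 → value 2.9.

2.9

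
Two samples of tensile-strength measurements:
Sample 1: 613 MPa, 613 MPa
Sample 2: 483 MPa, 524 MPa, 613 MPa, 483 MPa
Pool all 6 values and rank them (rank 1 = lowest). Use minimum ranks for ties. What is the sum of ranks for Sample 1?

8

Sorted (ascending): 483, 483, 524, 613, 613, 613
The 2 values of 483 occupy positions 1–2 → each gets rank 1.
The 3 values of 613 occupy positions 4–6 → each gets rank 4.
Sample 1 values → pooled ranks: 613→4, 613→4
Rank sum = 4 + 4 = 8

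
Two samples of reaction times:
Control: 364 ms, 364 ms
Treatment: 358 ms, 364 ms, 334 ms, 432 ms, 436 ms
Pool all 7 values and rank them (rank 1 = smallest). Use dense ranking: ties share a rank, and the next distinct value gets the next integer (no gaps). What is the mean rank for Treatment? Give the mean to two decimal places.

3.00

Sorted (ascending): 334, 358, 364, 364, 364, 432, 436
The 3 values of 364 share dense rank 3.
Remaining distinct values take the next consecutive integers.
Treatment values → pooled ranks: 358→2, 364→3, 334→1, 432→4, 436→5
Mean rank = (2 + 3 + 1 + 4 + 5) / 5 = 3.00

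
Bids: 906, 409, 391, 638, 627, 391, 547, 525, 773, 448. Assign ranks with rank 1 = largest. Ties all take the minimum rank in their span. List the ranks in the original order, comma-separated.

Sorted (descending): 906, 773, 638, 627, 547, 525, 448, 409, 391, 391
The 2 values of 391 occupy positions 9–10 → each gets rank 9.

1, 8, 9, 3, 4, 9, 5, 6, 2, 7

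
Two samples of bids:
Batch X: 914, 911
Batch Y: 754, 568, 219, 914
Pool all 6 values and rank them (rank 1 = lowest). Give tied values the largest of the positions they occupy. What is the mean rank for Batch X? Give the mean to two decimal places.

Sorted (ascending): 219, 568, 754, 911, 914, 914
The 2 values of 914 occupy positions 5–6 → each gets rank 6.
Batch X values → pooled ranks: 914→6, 911→4
Mean rank = (6 + 4) / 2 = 5.00

5.00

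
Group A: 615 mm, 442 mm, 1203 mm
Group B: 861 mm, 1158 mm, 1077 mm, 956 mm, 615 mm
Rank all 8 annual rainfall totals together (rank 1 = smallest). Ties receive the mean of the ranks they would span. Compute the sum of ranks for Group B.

Sorted (ascending): 442, 615, 615, 861, 956, 1077, 1158, 1203
The 2 values of 615 occupy positions 2–3 → average rank (2+3)/2 = 2.5.
Group B values → pooled ranks: 861→4, 1158→7, 1077→6, 956→5, 615→2.5
Rank sum = 4 + 7 + 6 + 5 + 2.5 = 24.5

24.5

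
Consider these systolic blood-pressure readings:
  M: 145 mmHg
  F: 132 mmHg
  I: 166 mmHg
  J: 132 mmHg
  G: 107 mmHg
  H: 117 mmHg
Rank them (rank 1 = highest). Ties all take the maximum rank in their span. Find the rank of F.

Sorted (descending): 166, 145, 132, 132, 117, 107
The 2 values of 132 occupy positions 3–4 → each gets rank 4.
F has value 132 mmHg → rank 4.

4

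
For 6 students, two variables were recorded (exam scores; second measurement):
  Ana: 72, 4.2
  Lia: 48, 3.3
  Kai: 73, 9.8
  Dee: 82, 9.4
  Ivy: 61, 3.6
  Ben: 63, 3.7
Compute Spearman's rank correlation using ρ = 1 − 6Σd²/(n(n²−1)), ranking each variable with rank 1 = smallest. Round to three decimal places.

Ranks of variable 1: 4, 1, 5, 6, 2, 3
Ranks of variable 2: 4, 1, 6, 5, 2, 3
d = r₁ − r₂: 0, 0, -1, 1, 0, 0
d²: 0, 0, 1, 1, 0, 0; Σd² = 2
ρ = 1 − 6·2/(6·35) = 1 − 12/210 = 0.943

0.943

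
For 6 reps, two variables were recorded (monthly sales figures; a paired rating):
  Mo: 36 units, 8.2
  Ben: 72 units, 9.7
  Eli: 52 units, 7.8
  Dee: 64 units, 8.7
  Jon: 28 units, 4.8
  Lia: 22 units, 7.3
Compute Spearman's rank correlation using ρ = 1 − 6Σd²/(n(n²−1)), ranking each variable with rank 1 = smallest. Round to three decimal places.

Ranks of variable 1: 3, 6, 4, 5, 2, 1
Ranks of variable 2: 4, 6, 3, 5, 1, 2
d = r₁ − r₂: -1, 0, 1, 0, 1, -1
d²: 1, 0, 1, 0, 1, 1; Σd² = 4
ρ = 1 − 6·4/(6·35) = 1 − 24/210 = 0.886

0.886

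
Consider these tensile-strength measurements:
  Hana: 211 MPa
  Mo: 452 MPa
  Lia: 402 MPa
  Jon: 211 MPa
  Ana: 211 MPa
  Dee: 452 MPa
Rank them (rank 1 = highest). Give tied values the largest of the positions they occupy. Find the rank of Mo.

2

Sorted (descending): 452, 452, 402, 211, 211, 211
The 2 values of 452 occupy positions 1–2 → each gets rank 2.
The 3 values of 211 occupy positions 4–6 → each gets rank 6.
Mo has value 452 MPa → rank 2.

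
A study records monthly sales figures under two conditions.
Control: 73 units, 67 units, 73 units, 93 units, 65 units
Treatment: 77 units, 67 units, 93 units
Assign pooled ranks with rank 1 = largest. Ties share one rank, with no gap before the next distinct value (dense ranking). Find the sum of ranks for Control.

16

Sorted (descending): 93, 93, 77, 73, 73, 67, 67, 65
The 2 values of 93 share dense rank 1.
The 2 values of 73 share dense rank 3.
The 2 values of 67 share dense rank 4.
Remaining distinct values take the next consecutive integers.
Control values → pooled ranks: 73→3, 67→4, 73→3, 93→1, 65→5
Rank sum = 3 + 4 + 3 + 1 + 5 = 16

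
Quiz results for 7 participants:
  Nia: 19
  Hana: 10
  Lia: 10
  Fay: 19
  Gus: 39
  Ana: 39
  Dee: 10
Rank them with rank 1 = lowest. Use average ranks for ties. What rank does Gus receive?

6.5

Sorted (ascending): 10, 10, 10, 19, 19, 39, 39
The 3 values of 10 occupy positions 1–3 → average rank 2.
The 2 values of 19 occupy positions 4–5 → average rank (4+5)/2 = 4.5.
The 2 values of 39 occupy positions 6–7 → average rank (6+7)/2 = 6.5.
Gus has value 39 → rank 6.5.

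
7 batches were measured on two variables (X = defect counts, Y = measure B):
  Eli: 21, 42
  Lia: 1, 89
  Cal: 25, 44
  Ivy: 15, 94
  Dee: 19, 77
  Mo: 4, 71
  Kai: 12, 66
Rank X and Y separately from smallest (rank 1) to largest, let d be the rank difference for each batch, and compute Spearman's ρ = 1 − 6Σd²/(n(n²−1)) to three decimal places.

-0.571

Ranks of variable 1: 6, 1, 7, 4, 5, 2, 3
Ranks of variable 2: 1, 6, 2, 7, 5, 4, 3
d = r₁ − r₂: 5, -5, 5, -3, 0, -2, 0
d²: 25, 25, 25, 9, 0, 4, 0; Σd² = 88
ρ = 1 − 6·88/(7·48) = 1 − 528/336 = -0.571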